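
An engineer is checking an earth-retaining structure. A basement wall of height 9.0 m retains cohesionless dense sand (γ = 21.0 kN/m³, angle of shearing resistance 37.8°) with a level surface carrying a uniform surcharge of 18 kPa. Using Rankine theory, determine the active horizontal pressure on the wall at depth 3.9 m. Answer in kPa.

24.0 kPa

K_a = (1 − sin φ)/(1 + sin φ) = 0.2400.
σ_v = γz + q = 21.0 × 3.9 + 18 = 99.90 kPa.
σ_h = K_a σ_v = 0.2400 × 99.90 = 23.98 kPa.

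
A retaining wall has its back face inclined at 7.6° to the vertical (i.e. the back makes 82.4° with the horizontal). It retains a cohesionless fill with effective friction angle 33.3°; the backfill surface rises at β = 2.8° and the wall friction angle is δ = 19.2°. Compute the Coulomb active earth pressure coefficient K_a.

K_a = sin²(α+φ) / [sin²α · sin(α−δ) · (1 + √{sin(φ+δ)sin(φ−β) / (sin(α−δ)sin(α+β))})²].
With α = 82.4°, φ = 33.3°, δ = 19.2°, β = 2.8°: K_a = 0.3309.

0.331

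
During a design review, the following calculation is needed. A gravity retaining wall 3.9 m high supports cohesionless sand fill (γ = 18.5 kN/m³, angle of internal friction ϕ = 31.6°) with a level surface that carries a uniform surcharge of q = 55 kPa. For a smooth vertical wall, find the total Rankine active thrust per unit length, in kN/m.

111 kN/m

K_a = tan²(45° − φ/2) = 0.3123.
Soil triangle: ½ K_a γ H² = 0.5×0.3123×18.5×3.9² = 43.95 kN/m.
Surcharge rectangle: K_a q H = 0.3123×55×3.9 = 67.00 kN/m.
Total = 43.95 + 67.00 = 110.9 kN/m.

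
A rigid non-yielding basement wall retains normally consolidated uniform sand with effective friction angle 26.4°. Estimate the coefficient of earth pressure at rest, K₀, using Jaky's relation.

0.555

K₀ = 1 − sin φ' = 1 − sin 26.4° = 0.5554.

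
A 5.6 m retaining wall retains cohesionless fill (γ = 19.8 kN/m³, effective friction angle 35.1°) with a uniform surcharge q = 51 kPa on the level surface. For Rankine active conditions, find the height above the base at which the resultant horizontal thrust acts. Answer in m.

K_a = 0.2698.
Triangular part P₁ = ½K_aγH² = 83.77 at H/3 = 1.867 m; rectangular part P₂ = K_a q H = 77.07 at H/2 = 2.800 m.
ȳ = (P₁·1.867 + P₂·2.800)/(P₁+P₂) = 2.314 m.

2.31 m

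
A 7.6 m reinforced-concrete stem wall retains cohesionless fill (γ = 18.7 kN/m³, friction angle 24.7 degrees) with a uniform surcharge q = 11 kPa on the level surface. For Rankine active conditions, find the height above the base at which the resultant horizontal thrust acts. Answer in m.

K_a = 0.4106.
Triangular part P₁ = ½K_aγH² = 221.7 at H/3 = 2.533 m; rectangular part P₂ = K_a q H = 34.32 at H/2 = 3.800 m.
ȳ = (P₁·2.533 + P₂·3.800)/(P₁+P₂) = 2.703 m.

2.70 m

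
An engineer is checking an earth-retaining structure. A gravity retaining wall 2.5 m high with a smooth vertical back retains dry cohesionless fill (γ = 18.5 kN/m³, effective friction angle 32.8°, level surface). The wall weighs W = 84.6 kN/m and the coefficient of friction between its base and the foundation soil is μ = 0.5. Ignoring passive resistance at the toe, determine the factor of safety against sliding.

2.46

K_a = tan²(45° − 32.8°/2) = 0.2973.
P_a = ½K_aγH² = 0.5×0.2973×18.5×2.5² = 17.19 kN/m, acting at H/3 = 0.8333 m above the base.
FS_sliding = μW / P_a = 0.5×84.6 / 17.19 = 2.461.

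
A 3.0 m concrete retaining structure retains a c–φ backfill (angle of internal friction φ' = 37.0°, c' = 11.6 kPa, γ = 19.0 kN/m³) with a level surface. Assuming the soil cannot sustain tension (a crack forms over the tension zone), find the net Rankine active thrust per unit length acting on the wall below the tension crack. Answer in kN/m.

0.717 kN/m

K_a = 0.2486; √K_a = 0.4986.
Tension-crack depth z_c = 2c/(γ√K_a) = 2×11.6/(19.0×0.4986) = 2.449 m.
σ_a at base = K_a γ H − 2c√K_a = 0.2486×19.0×3.0 − 2×11.6×0.4986 = 2.602 kPa.
P_a = ½ × 2.602 × (H − z_c) = 0.5×2.602×0.5509 = 0.7168 kN/m.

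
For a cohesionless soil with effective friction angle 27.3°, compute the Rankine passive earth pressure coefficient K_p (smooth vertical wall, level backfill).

2.69

K_p = (1 + sin φ)/(1 − sin φ) = tan²(45° + 27.3°/2) = 2.694.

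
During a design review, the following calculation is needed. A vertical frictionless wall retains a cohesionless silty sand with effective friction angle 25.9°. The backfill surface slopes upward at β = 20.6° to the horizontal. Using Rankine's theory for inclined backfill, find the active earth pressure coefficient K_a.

0.531

K_a = cos β · (cos β − √(cos²β − cos²φ)) / (cos β + √(cos²β − cos²φ)).
cos β = 0.9361, cos φ = 0.8996, √(cos²β − cos²φ) = 0.2588.
K_a = 0.9361 × (0.9361 − 0.2588)/(0.9361 + 0.2588) = 0.5305.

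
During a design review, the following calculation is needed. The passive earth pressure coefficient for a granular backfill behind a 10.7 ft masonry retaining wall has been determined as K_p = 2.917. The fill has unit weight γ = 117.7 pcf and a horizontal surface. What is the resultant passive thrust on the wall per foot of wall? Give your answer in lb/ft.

P = ½ K_p γ H² = 0.5 × 2.917 × 117.7 × 10.7² = 19650 lb/ft.

19700 lb/ft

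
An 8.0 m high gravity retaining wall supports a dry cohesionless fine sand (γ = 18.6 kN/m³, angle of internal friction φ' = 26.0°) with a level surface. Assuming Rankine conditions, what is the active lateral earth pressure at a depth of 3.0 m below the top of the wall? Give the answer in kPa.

K_a = (1 − sin φ)/(1 + sin φ) = 0.3905.
σ_h = K_a γ z = 0.3905 × 18.6 × 3.0 = 21.79 kPa.

21.8 kPa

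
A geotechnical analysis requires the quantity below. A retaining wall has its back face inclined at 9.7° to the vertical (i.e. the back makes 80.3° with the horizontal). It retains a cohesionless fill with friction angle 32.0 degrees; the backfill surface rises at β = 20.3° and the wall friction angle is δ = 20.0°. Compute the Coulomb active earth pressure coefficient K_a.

K_a = sin²(α+φ) / [sin²α · sin(α−δ) · (1 + √{sin(φ+δ)sin(φ−β) / (sin(α−δ)sin(α+β))})²].
With α = 80.3°, φ = 32.0°, δ = 20.0°, β = 20.3°: K_a = 0.4942.

0.494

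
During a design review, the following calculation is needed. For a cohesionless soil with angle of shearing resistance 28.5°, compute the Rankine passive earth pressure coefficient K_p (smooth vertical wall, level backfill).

K_p = (1 + sin φ)/(1 − sin φ) = tan²(45° + 28.5°/2) = 2.825.

2.83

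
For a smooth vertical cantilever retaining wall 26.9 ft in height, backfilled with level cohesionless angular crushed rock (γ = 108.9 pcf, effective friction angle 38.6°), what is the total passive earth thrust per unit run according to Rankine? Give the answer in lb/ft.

K_p = tan²(45° + φ/2) = 4.317.
P_p = ½ K_p γ H² = 0.5 × 4.317 × 108.9 × 26.9² = 170100 lb/ft.

170000 lb/ft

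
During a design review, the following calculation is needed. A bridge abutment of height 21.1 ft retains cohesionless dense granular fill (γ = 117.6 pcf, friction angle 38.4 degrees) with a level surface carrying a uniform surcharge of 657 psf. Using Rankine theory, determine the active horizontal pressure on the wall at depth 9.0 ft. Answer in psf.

401 psf

K_a = (1 − sin φ)/(1 + sin φ) = 0.2337.
σ_v = γz + q = 117.6 × 9.0 + 657 = 1715 psf.
σ_h = K_a σ_v = 0.2337 × 1715 = 400.9 psf.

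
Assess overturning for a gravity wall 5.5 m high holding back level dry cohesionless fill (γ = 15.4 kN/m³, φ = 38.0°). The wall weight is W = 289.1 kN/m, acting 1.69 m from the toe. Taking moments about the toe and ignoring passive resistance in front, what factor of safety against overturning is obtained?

4.81

K_a = tan²(45° − 38.0°/2) = 0.2379.
P_a = ½K_aγH² = 0.5×0.2379×15.4×5.5² = 55.41 kN/m, acting at H/3 = 1.833 m above the base.
Overturning moment M_o = P_a × H/3 = 55.41 × 1.833 = 101.6.
Resisting moment M_r = W × 1.69 = 289.1 × 1.69 = 488.6.
FS_overturning = M_r/M_o = 488.6/101.6 = 4.810.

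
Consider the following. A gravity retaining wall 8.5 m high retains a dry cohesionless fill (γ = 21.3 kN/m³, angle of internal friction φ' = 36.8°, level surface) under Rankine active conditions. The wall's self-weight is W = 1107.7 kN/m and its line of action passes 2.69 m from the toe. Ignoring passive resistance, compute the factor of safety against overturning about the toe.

5.45

K_a = tan²(45° − 36.8°/2) = 0.2508.
P_a = ½K_aγH² = 0.5×0.2508×21.3×8.5² = 193.0 kN/m, acting at H/3 = 2.833 m above the base.
Overturning moment M_o = P_a × H/3 = 193.0 × 2.833 = 546.7.
Resisting moment M_r = W × 2.69 = 1107.7 × 2.69 = 2980.
FS_overturning = M_r/M_o = 2980/546.7 = 5.450.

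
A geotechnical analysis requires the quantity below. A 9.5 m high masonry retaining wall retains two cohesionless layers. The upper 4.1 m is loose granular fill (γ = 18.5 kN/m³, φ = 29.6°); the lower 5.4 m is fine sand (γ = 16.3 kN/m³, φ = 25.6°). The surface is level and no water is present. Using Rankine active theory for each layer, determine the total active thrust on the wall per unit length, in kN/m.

309 kN/m

K_a1 = tan²(45°−29.6°/2) = 0.3387; K_a2 = tan²(45°−25.6°/2) = 0.3966.
Layer 1: σ at base = K_a1 γ₁ h₁ = 25.69 kPa; P₁ = ½×25.69×4.1 = 52.67.
Layer 2: σ_v at top = γ₁h₁ = 75.85; σ_h top = K_a2×75.85 = 30.08; σ_h base = K_a2×(75.85+16.3×5.4) = 64.99.
P₂ = ½(30.08+64.99)×5.4 = 256.7. Total P_a = 52.67+256.7 = 309.3 kN/m.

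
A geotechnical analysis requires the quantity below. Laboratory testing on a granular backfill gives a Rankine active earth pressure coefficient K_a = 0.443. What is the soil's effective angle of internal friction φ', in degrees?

22.7°

K_a = tan²(45° − φ/2) ⇒ 45° − φ/2 = arctan(√0.443) = 33.65°.
φ = 2(45° − 33.65°) = 22.71°.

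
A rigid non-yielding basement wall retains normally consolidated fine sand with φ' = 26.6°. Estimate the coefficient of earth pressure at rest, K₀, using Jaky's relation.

0.552

K₀ = 1 − sin φ' = 1 − sin 26.6° = 0.5522.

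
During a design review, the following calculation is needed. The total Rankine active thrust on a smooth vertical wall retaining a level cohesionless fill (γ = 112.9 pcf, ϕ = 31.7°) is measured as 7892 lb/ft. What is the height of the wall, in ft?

21.2 ft

K_a = 0.3111. P_a = ½ K_a γ H² ⇒ H = √(2P_a/(K_a γ)).
H = √(2×7892/(0.3111×112.9)) = 21.20 ft.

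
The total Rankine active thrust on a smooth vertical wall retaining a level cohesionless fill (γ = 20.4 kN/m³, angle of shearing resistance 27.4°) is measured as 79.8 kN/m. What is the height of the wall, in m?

K_a = 0.3697. P_a = ½ K_a γ H² ⇒ H = √(2P_a/(K_a γ)).
H = √(2×79.8/(0.3697×20.4)) = 4.600 m.

4.60 m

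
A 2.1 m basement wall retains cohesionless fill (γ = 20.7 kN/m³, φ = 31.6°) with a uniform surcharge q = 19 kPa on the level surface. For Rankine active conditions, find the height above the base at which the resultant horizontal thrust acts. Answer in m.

K_a = 0.3123.
Triangular part P₁ = ½K_aγH² = 14.26 at H/3 = 0.7000 m; rectangular part P₂ = K_a q H = 12.46 at H/2 = 1.050 m.
ȳ = (P₁·0.7000 + P₂·1.050)/(P₁+P₂) = 0.8633 m.

0.863 m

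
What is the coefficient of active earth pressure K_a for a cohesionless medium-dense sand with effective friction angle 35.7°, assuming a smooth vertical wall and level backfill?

K_a = tan²(45° − φ/2) = tan²(27.15°) = 0.2630.

0.263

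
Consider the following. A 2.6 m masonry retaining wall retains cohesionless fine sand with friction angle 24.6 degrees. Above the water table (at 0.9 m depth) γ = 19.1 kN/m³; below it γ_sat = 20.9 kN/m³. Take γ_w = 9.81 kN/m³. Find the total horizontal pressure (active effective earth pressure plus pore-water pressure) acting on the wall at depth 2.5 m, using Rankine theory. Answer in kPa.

30.1 kPa

K_a = (1 − sin φ)/(1 + sin φ) = 0.4121.
γ' = 20.9 − 9.81 = 11.09 kN/m³.
Effective vertical stress at 2.5 m: σ'_v = 19.1×0.9 + 11.09×1.60 = 34.93 kPa.
σ'_h = K_a σ'_v = 0.4121 × 34.93 = 14.40 kPa; u = γ_w × 1.60 = 15.70 kPa.
Total σ_h = 14.40 + 15.70 = 30.09 kPa.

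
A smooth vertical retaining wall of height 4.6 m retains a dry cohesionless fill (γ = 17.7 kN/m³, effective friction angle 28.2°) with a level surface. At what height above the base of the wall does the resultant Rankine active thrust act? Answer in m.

1.53 m

K_a = 0.3582.
The pressure distribution is triangular, so the resultant acts at H/3 above the base = 4.6/3 = 1.533 m.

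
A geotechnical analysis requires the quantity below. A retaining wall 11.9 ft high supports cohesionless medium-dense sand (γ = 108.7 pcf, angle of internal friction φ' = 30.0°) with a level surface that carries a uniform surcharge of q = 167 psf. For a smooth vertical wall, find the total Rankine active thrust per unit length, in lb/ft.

K_a = tan²(45° − φ/2) = 0.3333.
Soil triangle: ½ K_a γ H² = 0.5×0.3333×108.7×11.9² = 2566 lb/ft.
Surcharge rectangle: K_a q H = 0.3333×167×11.9 = 662.4 lb/ft.
Total = 2566 + 662.4 = 3228 lb/ft.

3230 lb/ft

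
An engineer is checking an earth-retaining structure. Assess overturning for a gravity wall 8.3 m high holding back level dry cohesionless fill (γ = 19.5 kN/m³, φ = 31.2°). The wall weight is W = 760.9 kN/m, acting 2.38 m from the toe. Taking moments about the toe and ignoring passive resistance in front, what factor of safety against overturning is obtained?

3.07

K_a = tan²(45° − 31.2°/2) = 0.3175.
P_a = ½K_aγH² = 0.5×0.3175×19.5×8.3² = 213.3 kN/m, acting at H/3 = 2.767 m above the base.
Overturning moment M_o = P_a × H/3 = 213.3 × 2.767 = 590.0.
Resisting moment M_r = W × 2.38 = 760.9 × 2.38 = 1811.
FS_overturning = M_r/M_o = 1811/590.0 = 3.069.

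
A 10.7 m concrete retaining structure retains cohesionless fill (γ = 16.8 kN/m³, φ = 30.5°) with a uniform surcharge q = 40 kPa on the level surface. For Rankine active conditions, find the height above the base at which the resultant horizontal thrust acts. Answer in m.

K_a = 0.3267.
Triangular part P₁ = ½K_aγH² = 314.2 at H/3 = 3.567 m; rectangular part P₂ = K_a q H = 139.8 at H/2 = 5.350 m.
ȳ = (P₁·3.567 + P₂·5.350)/(P₁+P₂) = 4.116 m.

4.12 m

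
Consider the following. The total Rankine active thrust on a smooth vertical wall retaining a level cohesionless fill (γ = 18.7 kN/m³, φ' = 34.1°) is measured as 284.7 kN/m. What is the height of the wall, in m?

K_a = 0.2815. P_a = ½ K_a γ H² ⇒ H = √(2P_a/(K_a γ)).
H = √(2×284.7/(0.2815×18.7)) = 10.40 m.

10.4 m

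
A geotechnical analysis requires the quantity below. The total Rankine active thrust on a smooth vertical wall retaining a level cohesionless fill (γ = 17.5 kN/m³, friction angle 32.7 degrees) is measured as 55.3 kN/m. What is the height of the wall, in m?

K_a = 0.2985. P_a = ½ K_a γ H² ⇒ H = √(2P_a/(K_a γ)).
H = √(2×55.3/(0.2985×17.5)) = 4.601 m.

4.60 m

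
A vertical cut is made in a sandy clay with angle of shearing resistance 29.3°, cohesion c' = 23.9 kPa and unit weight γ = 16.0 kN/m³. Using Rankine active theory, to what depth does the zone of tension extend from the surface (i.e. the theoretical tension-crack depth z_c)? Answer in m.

K_a = tan²(45° − 29.3°/2) = 0.3428; √K_a = 0.5855.
The active pressure is zero where K_a γ z = 2c√K_a, so z_c = 2c/(γ√K_a) = 2×23.9/(16.0×0.5855) = 5.102 m.

5.10 m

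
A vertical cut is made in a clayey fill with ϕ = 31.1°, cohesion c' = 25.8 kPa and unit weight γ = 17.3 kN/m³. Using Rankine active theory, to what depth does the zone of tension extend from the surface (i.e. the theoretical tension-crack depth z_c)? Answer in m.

5.28 m

K_a = tan²(45° − 31.1°/2) = 0.3188; √K_a = 0.5646.
The active pressure is zero where K_a γ z = 2c√K_a, so z_c = 2c/(γ√K_a) = 2×25.8/(17.3×0.5646) = 5.283 m.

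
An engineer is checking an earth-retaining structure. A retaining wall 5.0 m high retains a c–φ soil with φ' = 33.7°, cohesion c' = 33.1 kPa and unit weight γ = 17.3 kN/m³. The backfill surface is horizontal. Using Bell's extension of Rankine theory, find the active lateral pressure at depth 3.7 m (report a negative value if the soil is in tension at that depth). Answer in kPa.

K_a = (1 − sin φ)/(1 + sin φ) = 0.2863.
σ_a = K_a γ z − 2c√K_a = 0.2863×17.3×3.7 − 2×33.1×0.5351 = -17.10 kPa.

-17.1 kPa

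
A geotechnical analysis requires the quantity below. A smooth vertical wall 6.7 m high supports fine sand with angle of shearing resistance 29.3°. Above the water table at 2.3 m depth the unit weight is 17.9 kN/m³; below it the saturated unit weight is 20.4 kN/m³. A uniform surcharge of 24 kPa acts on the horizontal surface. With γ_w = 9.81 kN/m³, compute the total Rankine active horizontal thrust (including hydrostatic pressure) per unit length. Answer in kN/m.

K_a = tan²(45° − φ/2) = 0.3428.
γ' = 20.4 − 9.81 = 10.59 kN/m³. h₂ = H − d_w = 4.4 m.
σ'_h: at surface K_a·q = 8.228; at WT K_a(q+γd_w) = 22.34; at base K_a(q+γd_w+γ'h₂) = 38.32 kPa.
P₁ = ½(8.228+22.34)×2.3 = 35.16; P₂ = ½(22.34+38.32)×4.4 = 133.5; P_w = ½γ_w h₂² = 94.96.
Total = 35.16+133.5+94.96 = 263.6 kN/m.

264 kN/m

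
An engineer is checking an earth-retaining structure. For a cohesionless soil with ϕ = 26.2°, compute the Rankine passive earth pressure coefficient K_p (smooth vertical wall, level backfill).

K_p = (1 + sin φ)/(1 − sin φ) = tan²(45° + 26.2°/2) = 2.581.

2.58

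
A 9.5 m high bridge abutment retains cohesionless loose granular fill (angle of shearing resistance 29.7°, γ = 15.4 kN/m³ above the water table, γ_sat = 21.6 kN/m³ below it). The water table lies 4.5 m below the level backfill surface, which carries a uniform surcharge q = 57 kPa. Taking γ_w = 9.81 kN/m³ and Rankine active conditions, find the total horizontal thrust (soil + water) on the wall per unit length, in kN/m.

525 kN/m

K_a = tan²(45° − φ/2) = 0.3374.
γ' = 21.6 − 9.81 = 11.79 kN/m³. h₂ = H − d_w = 5.0 m.
σ'_h: at surface K_a·q = 19.23; at WT K_a(q+γd_w) = 42.61; at base K_a(q+γd_w+γ'h₂) = 62.50 kPa.
P₁ = ½(19.23+42.61)×4.5 = 139.1; P₂ = ½(42.61+62.50)×5.0 = 262.8; P_w = ½γ_w h₂² = 122.6.
Total = 139.1+262.8+122.6 = 524.5 kN/m.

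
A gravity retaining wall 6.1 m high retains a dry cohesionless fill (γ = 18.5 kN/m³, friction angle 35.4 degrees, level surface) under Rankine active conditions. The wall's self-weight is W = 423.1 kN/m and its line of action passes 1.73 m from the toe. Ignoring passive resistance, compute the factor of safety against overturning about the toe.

3.93

K_a = tan²(45° − 35.4°/2) = 0.2664.
P_a = ½K_aγH² = 0.5×0.2664×18.5×6.1² = 91.69 kN/m, acting at H/3 = 2.033 m above the base.
Overturning moment M_o = P_a × H/3 = 91.69 × 2.033 = 186.4.
Resisting moment M_r = W × 1.73 = 423.1 × 1.73 = 732.0.
FS_overturning = M_r/M_o = 732.0/186.4 = 3.926.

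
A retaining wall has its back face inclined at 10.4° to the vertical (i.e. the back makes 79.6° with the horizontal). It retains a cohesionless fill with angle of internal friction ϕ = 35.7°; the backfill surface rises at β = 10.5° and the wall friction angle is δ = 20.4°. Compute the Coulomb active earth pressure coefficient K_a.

K_a = sin²(α+φ) / [sin²α · sin(α−δ) · (1 + √{sin(φ+δ)sin(φ−β) / (sin(α−δ)sin(α+β))})²].
With α = 79.6°, φ = 35.7°, δ = 20.4°, β = 10.5°: K_a = 0.3651.

0.365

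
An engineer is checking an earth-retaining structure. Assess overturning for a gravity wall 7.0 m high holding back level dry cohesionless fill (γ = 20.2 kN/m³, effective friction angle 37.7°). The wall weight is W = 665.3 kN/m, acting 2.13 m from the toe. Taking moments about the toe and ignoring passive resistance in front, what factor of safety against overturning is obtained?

5.09

K_a = tan²(45° − 37.7°/2) = 0.2411.
P_a = ½K_aγH² = 0.5×0.2411×20.2×7.0² = 119.3 kN/m, acting at H/3 = 2.333 m above the base.
Overturning moment M_o = P_a × H/3 = 119.3 × 2.333 = 278.4.
Resisting moment M_r = W × 2.13 = 665.3 × 2.13 = 1417.
FS_overturning = M_r/M_o = 1417/278.4 = 5.091.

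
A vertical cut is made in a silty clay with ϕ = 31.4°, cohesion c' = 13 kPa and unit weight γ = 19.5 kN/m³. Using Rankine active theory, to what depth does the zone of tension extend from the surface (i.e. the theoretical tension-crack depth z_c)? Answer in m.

2.38 m

K_a = tan²(45° − 31.4°/2) = 0.3149; √K_a = 0.5612.
The active pressure is zero where K_a γ z = 2c√K_a, so z_c = 2c/(γ√K_a) = 2×13/(19.5×0.5612) = 2.376 m.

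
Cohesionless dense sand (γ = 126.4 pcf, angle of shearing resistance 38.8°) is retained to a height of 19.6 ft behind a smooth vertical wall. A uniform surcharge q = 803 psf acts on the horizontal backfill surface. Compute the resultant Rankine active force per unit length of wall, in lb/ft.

9190 lb/ft

K_a = tan²(45° − φ/2) = 0.2296.
Soil triangle: ½ K_a γ H² = 0.5×0.2296×126.4×19.6² = 5573 lb/ft.
Surcharge rectangle: K_a q H = 0.2296×803×19.6 = 3613 lb/ft.
Total = 5573 + 3613 = 9186 lb/ft.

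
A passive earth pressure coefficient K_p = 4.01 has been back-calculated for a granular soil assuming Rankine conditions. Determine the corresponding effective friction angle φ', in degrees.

K_p = (1+sin φ)/(1−sin φ) ⇒ sin φ = (K_p − 1)/(K_p + 1) = 0.6008.
φ = arcsin(0.6008) = 36.93°.

36.9°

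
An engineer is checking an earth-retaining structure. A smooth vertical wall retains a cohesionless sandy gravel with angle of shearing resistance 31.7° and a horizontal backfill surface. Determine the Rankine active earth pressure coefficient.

0.311

K_a = (1 − sin φ)/(1 + sin φ) = (1 − sin 31.7°)/(1 + sin 31.7°) = 0.3111.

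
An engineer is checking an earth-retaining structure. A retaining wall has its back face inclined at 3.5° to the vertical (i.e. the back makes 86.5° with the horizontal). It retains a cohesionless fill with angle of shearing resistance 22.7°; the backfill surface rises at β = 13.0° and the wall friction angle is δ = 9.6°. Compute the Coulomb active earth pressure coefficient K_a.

K_a = sin²(α+φ) / [sin²α · sin(α−δ) · (1 + √{sin(φ+δ)sin(φ−β) / (sin(α−δ)sin(α+β))})²].
With α = 86.5°, φ = 22.7°, δ = 9.6°, β = 13.0°: K_a = 0.5387.

0.539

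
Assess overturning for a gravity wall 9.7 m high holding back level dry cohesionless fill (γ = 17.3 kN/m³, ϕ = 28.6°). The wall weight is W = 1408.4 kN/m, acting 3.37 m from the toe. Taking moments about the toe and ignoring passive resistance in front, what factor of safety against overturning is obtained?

K_a = tan²(45° − 28.6°/2) = 0.3525.
P_a = ½K_aγH² = 0.5×0.3525×17.3×9.7² = 286.9 kN/m, acting at H/3 = 3.233 m above the base.
Overturning moment M_o = P_a × H/3 = 286.9 × 3.233 = 927.7.
Resisting moment M_r = W × 3.37 = 1408.4 × 3.37 = 4746.
FS_overturning = M_r/M_o = 4746/927.7 = 5.116.

5.12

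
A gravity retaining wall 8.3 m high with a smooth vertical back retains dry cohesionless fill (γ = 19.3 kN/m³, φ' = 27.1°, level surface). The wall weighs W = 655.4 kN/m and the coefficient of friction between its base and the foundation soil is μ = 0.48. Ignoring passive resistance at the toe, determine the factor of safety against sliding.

K_a = tan²(45° − 27.1°/2) = 0.3741.
P_a = ½K_aγH² = 0.5×0.3741×19.3×8.3² = 248.7 kN/m, acting at H/3 = 2.767 m above the base.
FS_sliding = μW / P_a = 0.48×655.4 / 248.7 = 1.265.

1.27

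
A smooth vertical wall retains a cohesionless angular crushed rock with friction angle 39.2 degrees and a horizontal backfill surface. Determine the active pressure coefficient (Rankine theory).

K_a = (1 − sin φ)/(1 + sin φ) = (1 − sin 39.2°)/(1 + sin 39.2°) = 0.2255.

0.225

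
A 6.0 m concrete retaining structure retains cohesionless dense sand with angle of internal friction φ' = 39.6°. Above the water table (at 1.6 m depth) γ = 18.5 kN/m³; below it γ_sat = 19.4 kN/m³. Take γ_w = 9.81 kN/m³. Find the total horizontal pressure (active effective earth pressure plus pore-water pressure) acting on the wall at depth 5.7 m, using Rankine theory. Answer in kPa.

K_a = (1 − sin φ)/(1 + sin φ) = 0.2214.
γ' = 19.4 − 9.81 = 9.590 kN/m³.
Effective vertical stress at 5.7 m: σ'_v = 18.5×1.6 + 9.590×4.10 = 68.92 kPa.
σ'_h = K_a σ'_v = 0.2214 × 68.92 = 15.26 kPa; u = γ_w × 4.10 = 40.22 kPa.
Total σ_h = 15.26 + 40.22 = 55.48 kPa.

55.5 kPa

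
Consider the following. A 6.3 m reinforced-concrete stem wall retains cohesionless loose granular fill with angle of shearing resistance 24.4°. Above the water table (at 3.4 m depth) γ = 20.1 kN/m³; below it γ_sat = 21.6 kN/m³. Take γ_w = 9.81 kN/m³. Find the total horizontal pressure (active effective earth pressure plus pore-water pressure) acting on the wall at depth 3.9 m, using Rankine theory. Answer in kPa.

K_a = (1 − sin φ)/(1 + sin φ) = 0.4153.
γ' = 21.6 − 9.81 = 11.79 kN/m³.
Effective vertical stress at 3.9 m: σ'_v = 20.1×3.4 + 11.79×0.500 = 74.23 kPa.
σ'_h = K_a σ'_v = 0.4153 × 74.23 = 30.83 kPa; u = γ_w × 0.500 = 4.905 kPa.
Total σ_h = 30.83 + 4.905 = 35.74 kPa.

35.7 kPa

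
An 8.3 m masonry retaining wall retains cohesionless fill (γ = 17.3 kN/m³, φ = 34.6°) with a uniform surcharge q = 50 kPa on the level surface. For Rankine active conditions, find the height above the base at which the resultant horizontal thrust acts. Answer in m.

3.33 m

K_a = 0.2756.
Triangular part P₁ = ½K_aγH² = 164.3 at H/3 = 2.767 m; rectangular part P₂ = K_a q H = 114.4 at H/2 = 4.150 m.
ȳ = (P₁·2.767 + P₂·4.150)/(P₁+P₂) = 3.335 m.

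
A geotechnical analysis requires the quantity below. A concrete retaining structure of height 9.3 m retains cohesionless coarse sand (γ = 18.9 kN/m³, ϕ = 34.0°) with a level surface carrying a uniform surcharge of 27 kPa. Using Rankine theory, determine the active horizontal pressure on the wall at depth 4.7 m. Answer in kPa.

32.7 kPa

K_a = (1 − sin φ)/(1 + sin φ) = 0.2827.
σ_v = γz + q = 18.9 × 4.7 + 27 = 115.8 kPa.
σ_h = K_a σ_v = 0.2827 × 115.8 = 32.75 kPa.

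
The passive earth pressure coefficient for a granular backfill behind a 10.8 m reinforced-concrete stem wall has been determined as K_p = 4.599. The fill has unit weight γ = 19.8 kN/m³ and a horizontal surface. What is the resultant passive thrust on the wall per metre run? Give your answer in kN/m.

P = ½ K_p γ H² = 0.5 × 4.599 × 19.8 × 10.8² = 5311 kN/m.

5310 kN/m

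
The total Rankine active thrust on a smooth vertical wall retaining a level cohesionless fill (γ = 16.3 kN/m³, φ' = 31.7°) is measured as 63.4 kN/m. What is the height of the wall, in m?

K_a = 0.3111. P_a = ½ K_a γ H² ⇒ H = √(2P_a/(K_a γ)).
H = √(2×63.4/(0.3111×16.3)) = 5.001 m.

5.00 m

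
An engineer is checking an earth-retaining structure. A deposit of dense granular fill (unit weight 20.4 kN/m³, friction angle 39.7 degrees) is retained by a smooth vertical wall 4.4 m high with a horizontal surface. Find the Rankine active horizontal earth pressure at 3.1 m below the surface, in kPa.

13.9 kPa

K_a = (1 − sin φ)/(1 + sin φ) = 0.2204.
σ_h = K_a γ z = 0.2204 × 20.4 × 3.1 = 13.94 kPa.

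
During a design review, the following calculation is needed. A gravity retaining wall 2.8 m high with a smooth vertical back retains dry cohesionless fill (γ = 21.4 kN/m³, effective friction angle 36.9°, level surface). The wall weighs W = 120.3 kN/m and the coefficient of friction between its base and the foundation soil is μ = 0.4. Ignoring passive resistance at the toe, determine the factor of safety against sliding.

K_a = tan²(45° − 36.9°/2) = 0.2497.
P_a = ½K_aγH² = 0.5×0.2497×21.4×2.8² = 20.94 kN/m, acting at H/3 = 0.9333 m above the base.
FS_sliding = μW / P_a = 0.4×120.3 / 20.94 = 2.298.

2.30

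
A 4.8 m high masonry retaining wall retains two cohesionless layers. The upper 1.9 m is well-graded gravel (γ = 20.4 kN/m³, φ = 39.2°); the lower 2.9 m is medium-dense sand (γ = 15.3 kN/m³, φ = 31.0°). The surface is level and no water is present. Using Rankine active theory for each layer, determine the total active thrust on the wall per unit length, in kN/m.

K_a1 = tan²(45°−39.2°/2) = 0.2255; K_a2 = tan²(45°−31.0°/2) = 0.3201.
Layer 1: σ at base = K_a1 γ₁ h₁ = 8.739 kPa; P₁ = ½×8.739×1.9 = 8.302.
Layer 2: σ_v at top = γ₁h₁ = 38.76; σ_h top = K_a2×38.76 = 12.41; σ_h base = K_a2×(38.76+15.3×2.9) = 26.61.
P₂ = ½(12.41+26.61)×2.9 = 56.57. Total P_a = 8.302+56.57 = 64.88 kN/m.

64.9 kN/m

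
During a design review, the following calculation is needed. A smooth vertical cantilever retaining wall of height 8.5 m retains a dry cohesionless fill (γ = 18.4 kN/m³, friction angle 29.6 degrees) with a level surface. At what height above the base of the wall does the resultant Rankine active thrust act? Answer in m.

2.83 m

K_a = 0.3387.
The pressure distribution is triangular, so the resultant acts at H/3 above the base = 8.5/3 = 2.833 m.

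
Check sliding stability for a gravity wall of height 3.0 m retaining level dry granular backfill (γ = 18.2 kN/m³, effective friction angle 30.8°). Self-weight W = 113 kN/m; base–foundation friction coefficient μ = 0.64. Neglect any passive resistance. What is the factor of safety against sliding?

2.74

K_a = tan²(45° − 30.8°/2) = 0.3227.
P_a = ½K_aγH² = 0.5×0.3227×18.2×3.0² = 26.43 kN/m, acting at H/3 = 1.000 m above the base.
FS_sliding = μW / P_a = 0.64×113 / 26.43 = 2.736.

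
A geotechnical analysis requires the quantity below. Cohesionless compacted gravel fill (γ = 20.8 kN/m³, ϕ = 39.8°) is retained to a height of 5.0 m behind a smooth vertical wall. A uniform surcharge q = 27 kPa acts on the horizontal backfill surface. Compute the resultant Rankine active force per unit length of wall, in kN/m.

K_a = tan²(45° − φ/2) = 0.2194.
Soil triangle: ½ K_a γ H² = 0.5×0.2194×20.8×5.0² = 57.05 kN/m.
Surcharge rectangle: K_a q H = 0.2194×27×5.0 = 29.62 kN/m.
Total = 57.05 + 29.62 = 86.68 kN/m.

86.7 kN/m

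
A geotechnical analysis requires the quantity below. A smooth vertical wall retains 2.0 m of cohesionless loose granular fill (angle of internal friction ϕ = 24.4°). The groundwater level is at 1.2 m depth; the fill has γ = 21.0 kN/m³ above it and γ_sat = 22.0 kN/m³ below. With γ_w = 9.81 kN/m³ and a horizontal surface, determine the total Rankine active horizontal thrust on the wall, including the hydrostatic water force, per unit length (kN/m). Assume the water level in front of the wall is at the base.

19.4 kN/m

K_a = tan²(45° − φ/2) = 0.4153.
γ' = 22.0 − 9.81 = 12.19 kN/m³. Depth below WT = 0.8 m.
σ'_h at WT = K_a γ d_w = 10.47 kPa; at base = 10.47 + K_a γ' × 0.8 = 14.52 kPa.
P₁ (0–1.2 m) = ½×10.47×1.2 = 6.280. P₂ (1.2–2.0 m) = ½(10.47+14.52)×0.8 = 9.993.
P_w = ½ γ_w h₂² = 0.5×9.81×0.8² = 3.139. Total = 6.280+9.993+3.139 = 19.41 kN/m.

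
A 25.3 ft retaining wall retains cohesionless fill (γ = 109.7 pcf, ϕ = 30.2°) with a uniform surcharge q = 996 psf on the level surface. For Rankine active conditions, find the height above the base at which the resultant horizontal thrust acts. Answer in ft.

10.2 ft

K_a = 0.3307.
Triangular part P₁ = ½K_aγH² = 11610 at H/3 = 8.433 ft; rectangular part P₂ = K_a q H = 8332 at H/2 = 12.65 ft.
ȳ = (P₁·8.433 + P₂·12.65)/(P₁+P₂) = 10.20 ft.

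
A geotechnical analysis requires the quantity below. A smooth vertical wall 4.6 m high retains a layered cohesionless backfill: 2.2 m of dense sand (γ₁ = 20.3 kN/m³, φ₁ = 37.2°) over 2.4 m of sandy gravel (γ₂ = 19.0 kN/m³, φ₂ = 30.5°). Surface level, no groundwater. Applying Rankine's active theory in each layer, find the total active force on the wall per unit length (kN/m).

65.0 kN/m

K_a1 = tan²(45°−37.2°/2) = 0.2464; K_a2 = tan²(45°−30.5°/2) = 0.3267.
Layer 1: σ at base = K_a1 γ₁ h₁ = 11.00 kPa; P₁ = ½×11.00×2.2 = 12.11.
Layer 2: σ_v at top = γ₁h₁ = 44.66; σ_h top = K_a2×44.66 = 14.59; σ_h base = K_a2×(44.66+19.0×2.4) = 29.48.
P₂ = ½(14.59+29.48)×2.4 = 52.89. Total P_a = 12.11+52.89 = 64.99 kN/m.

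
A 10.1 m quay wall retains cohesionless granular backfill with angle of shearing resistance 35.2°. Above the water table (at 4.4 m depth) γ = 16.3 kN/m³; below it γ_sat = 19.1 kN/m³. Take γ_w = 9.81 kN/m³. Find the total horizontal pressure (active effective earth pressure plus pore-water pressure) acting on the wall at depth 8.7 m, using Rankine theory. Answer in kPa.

72.2 kPa

K_a = (1 − sin φ)/(1 + sin φ) = 0.2687.
γ' = 19.1 − 9.81 = 9.290 kN/m³.
Effective vertical stress at 8.7 m: σ'_v = 16.3×4.4 + 9.290×4.30 = 111.7 kPa.
σ'_h = K_a σ'_v = 0.2687 × 111.7 = 30.00 kPa; u = γ_w × 4.30 = 42.18 kPa.
Total σ_h = 30.00 + 42.18 = 72.19 kPa.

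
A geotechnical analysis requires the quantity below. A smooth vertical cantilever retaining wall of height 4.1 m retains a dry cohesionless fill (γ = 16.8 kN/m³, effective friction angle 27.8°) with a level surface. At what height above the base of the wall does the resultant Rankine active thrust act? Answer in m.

1.37 m

K_a = 0.3639.
The pressure distribution is triangular, so the resultant acts at H/3 above the base = 4.1/3 = 1.367 m.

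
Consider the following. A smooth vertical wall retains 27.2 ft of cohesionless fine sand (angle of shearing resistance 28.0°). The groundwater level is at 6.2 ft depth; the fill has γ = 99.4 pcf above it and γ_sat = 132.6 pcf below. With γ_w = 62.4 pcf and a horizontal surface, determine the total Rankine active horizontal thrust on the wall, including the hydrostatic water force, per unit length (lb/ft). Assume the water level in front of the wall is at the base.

24700 lb/ft

K_a = tan²(45° − φ/2) = 0.3610.
γ' = 132.6 − 62.4 = 70.20 pcf. Depth below WT = 21.0 ft.
σ'_h at WT = K_a γ d_w = 222.5 psf; at base = 222.5 + K_a γ' × 21.0 = 754.7 psf.
P₁ (0–6.2 ft) = ½×222.5×6.2 = 689.7. P₂ (6.2–27.2 ft) = ½(222.5+754.7)×21.0 = 10260.
P_w = ½ γ_w h₂² = 0.5×62.4×21.0² = 13760. Total = 689.7+10260+13760 = 24710 lb/ft.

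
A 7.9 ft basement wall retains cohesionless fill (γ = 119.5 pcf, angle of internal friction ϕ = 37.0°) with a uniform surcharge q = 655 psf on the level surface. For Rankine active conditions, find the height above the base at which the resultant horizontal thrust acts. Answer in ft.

3.40 ft

K_a = 0.2486.
Triangular part P₁ = ½K_aγH² = 927.0 at H/3 = 2.633 ft; rectangular part P₂ = K_a q H = 1286 at H/2 = 3.950 ft.
ȳ = (P₁·2.633 + P₂·3.950)/(P₁+P₂) = 3.399 ft.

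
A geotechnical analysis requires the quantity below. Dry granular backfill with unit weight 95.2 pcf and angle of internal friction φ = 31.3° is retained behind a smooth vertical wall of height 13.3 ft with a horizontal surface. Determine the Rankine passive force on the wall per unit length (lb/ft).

26600 lb/ft

K_p = tan²(45° + φ/2) = 3.162.
P_p = ½ K_p γ H² = 0.5 × 3.162 × 95.2 × 13.3² = 26630 lb/ft.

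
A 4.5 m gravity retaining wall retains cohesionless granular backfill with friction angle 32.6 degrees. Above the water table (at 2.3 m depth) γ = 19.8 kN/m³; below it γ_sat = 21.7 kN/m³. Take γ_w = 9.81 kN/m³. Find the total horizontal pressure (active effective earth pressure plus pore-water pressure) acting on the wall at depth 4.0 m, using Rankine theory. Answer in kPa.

K_a = (1 − sin φ)/(1 + sin φ) = 0.2997.
γ' = 21.7 − 9.81 = 11.89 kN/m³.
Effective vertical stress at 4.0 m: σ'_v = 19.8×2.3 + 11.89×1.70 = 65.75 kPa.
σ'_h = K_a σ'_v = 0.2997 × 65.75 = 19.71 kPa; u = γ_w × 1.70 = 16.68 kPa.
Total σ_h = 19.71 + 16.68 = 36.39 kPa.

36.4 kPa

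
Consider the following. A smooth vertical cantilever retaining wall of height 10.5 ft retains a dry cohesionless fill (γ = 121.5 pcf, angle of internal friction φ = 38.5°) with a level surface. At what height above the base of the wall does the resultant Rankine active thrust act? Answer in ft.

K_a = 0.2327.
The pressure distribution is triangular, so the resultant acts at H/3 above the base = 10.5/3 = 3.500 ft.

3.50 ft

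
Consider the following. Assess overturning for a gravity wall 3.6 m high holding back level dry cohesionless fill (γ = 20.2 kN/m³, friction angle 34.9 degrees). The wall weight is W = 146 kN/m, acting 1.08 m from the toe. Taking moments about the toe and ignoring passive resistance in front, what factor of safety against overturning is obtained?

K_a = tan²(45° − 34.9°/2) = 0.2721.
P_a = ½K_aγH² = 0.5×0.2721×20.2×3.6² = 35.62 kN/m, acting at H/3 = 1.200 m above the base.
Overturning moment M_o = P_a × H/3 = 35.62 × 1.200 = 42.75.
Resisting moment M_r = W × 1.08 = 146 × 1.08 = 157.7.
FS_overturning = M_r/M_o = 157.7/42.75 = 3.689.

3.69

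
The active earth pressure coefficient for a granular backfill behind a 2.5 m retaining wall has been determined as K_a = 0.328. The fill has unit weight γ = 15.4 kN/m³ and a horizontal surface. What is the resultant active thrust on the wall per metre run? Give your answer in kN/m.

P = ½ K_a γ H² = 0.5 × 0.328 × 15.4 × 2.5² = 15.79 kN/m.

15.8 kN/m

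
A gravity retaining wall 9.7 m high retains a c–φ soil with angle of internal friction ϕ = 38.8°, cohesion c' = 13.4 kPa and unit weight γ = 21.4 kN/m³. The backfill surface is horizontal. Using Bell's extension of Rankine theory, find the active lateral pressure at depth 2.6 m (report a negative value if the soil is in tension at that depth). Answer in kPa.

K_a = (1 − sin φ)/(1 + sin φ) = 0.2296.
σ_a = K_a γ z − 2c√K_a = 0.2296×21.4×2.6 − 2×13.4×0.4791 = -0.06793 kPa.

-0.0679 kPa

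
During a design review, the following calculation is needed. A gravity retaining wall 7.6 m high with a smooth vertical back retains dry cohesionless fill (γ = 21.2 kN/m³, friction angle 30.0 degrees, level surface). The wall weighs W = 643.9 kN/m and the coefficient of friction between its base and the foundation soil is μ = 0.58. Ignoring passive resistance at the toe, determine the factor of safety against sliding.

K_a = tan²(45° − 30.0°/2) = 0.3333.
P_a = ½K_aγH² = 0.5×0.3333×21.2×7.6² = 204.1 kN/m, acting at H/3 = 2.533 m above the base.
FS_sliding = μW / P_a = 0.58×643.9 / 204.1 = 1.830.

1.83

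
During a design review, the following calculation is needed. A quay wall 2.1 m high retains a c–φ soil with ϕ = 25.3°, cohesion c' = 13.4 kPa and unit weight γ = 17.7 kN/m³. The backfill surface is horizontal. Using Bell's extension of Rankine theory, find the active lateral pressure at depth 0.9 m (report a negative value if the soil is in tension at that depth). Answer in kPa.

K_a = (1 − sin φ)/(1 + sin φ) = 0.4012.
σ_a = K_a γ z − 2c√K_a = 0.4012×17.7×0.9 − 2×13.4×0.6334 = -10.58 kPa.

-10.6 kPa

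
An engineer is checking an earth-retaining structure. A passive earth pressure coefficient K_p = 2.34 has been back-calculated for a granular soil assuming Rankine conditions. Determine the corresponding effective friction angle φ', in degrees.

K_p = (1+sin φ)/(1−sin φ) ⇒ sin φ = (K_p − 1)/(K_p + 1) = 0.4012.
φ = arcsin(0.4012) = 23.65°.

23.7°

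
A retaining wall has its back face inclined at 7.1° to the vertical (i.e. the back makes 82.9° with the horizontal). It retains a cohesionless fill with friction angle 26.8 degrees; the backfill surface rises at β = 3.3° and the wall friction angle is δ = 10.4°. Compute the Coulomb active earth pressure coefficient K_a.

0.418

K_a = sin²(α+φ) / [sin²α · sin(α−δ) · (1 + √{sin(φ+δ)sin(φ−β) / (sin(α−δ)sin(α+β))})²].
With α = 82.9°, φ = 26.8°, δ = 10.4°, β = 3.3°: K_a = 0.4176.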